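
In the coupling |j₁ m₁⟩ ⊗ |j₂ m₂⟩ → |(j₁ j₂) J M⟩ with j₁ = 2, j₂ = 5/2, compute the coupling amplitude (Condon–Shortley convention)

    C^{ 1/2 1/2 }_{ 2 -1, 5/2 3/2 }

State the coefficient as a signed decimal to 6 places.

j₁+j₂−J=4  J+j₁−j₂=0  J−j₁+j₂=1  j₁+j₂+J+1=6
(j₁±m₁, j₂±m₂, J±M) = (1,3,4,1,1,0)
P² = 48/5
sum k=3..3:
  [3] −1/6 = -1/6
S = -1/6
C² = P²·S² = 4/15 ; C = -0.516398

-0.516398  (= −√(4/15))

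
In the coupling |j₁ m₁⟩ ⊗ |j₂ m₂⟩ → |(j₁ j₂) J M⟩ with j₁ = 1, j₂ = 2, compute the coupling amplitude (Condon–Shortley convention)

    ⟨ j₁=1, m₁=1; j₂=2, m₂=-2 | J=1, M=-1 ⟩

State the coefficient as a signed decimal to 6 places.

+√(3/5) = +0.774597

triangle: 2!*0!*2!/5! = 4/120
(j±m)!: 2!*0!*0!*4!*0!*2! = 96
prefactor² = (2J+1)*Δ*N² = 48/5
  k=0: +1/(0!*2!*0!*0!*0!*2!) = 1/4
Σ = 1/4  ⇒  CG² = 48/5*1/4² = 3/5
CG = +√(3/5) = +0.774597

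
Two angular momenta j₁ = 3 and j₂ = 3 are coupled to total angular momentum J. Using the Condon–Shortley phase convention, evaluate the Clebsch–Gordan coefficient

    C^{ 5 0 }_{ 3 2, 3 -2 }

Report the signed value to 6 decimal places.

+√(4/21) ≈ +0.436436

j₁+j₂−J=1  J+j₁−j₂=5  J−j₁+j₂=5  j₁+j₂+J+1=12
(j₁±m₁, j₂±m₂, J±M) = (5,1,1,5,5,5)
P² = 480000/7
sum k=0..1:
  [0] +1/576 = 1/576
  [1] −1/14400 = -1/14400
S = 1/600
C² = P²·S² = 4/21 ; C = +0.436436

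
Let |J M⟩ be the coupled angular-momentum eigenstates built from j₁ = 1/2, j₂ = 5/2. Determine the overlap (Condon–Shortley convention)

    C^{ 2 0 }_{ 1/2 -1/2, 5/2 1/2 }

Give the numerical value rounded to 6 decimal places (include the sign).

-0.707107  (= −√(1/2))

triangle: 1!·0!·4!/6! = 24/720
(j±m)!: 0!·1!·3!·2!·2!·2! = 48
prefactor² = (2J+1)·Δ·N² = 8
  k=1: −1/(1!·0!·0!·2!·0!·2!) = -1/4
Σ = -1/4  ⇒  CG² = 8·(-1/4)² = 1/2
CG = −√(1/2) = -0.707107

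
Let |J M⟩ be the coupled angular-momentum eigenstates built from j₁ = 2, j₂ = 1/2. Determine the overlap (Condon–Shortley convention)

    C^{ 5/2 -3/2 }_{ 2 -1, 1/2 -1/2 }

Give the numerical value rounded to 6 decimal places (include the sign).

+√(4/5) = +0.894427

triangle: 0!·4!·1!/6! = 24/720
(j±m)!: 1!·3!·0!·1!·1!·4! = 144
prefactor² = (2J+1)·Δ·N² = 144/5
  k=0: +1/(0!·0!·3!·0!·1!·1!) = 1/6
Σ = 1/6  ⇒  CG² = 144/5·1/6² = 4/5
CG = +√(4/5) = +0.894427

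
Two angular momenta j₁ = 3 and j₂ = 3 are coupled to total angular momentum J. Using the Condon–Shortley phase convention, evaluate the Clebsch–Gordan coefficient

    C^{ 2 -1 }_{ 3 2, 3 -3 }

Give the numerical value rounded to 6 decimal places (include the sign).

triangle: 4!*2!*2!/9! = 96/362880
(j±m)!: 5!*1!*0!*6!*1!*3! = 518400
prefactor² = (2J+1)*Δ*N² = 4800/7
  k=0: +1/(0!*4!*1!*0!*1!*2!) = 1/48
Σ = 1/48  ⇒  CG² = 4800/7*1/48² = 25/84
CG = +√(25/84) = +0.545545

+√(25/84) = +0.545545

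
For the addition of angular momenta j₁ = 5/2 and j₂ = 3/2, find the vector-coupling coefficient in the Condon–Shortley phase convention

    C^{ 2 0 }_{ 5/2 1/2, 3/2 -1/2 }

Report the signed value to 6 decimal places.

j₁+j₂−J=2  J+j₁−j₂=3  J−j₁+j₂=1  j₁+j₂+J+1=7
(j₁±m₁, j₂±m₂, J±M) = (3,2,1,2,2,2)
P² = 8/7
sum k=0..1:
  [0] +1/4 = 1/4
  [1] −1/2 = -1/2
S = -1/4
C² = P²·S² = 1/14 ; C = -0.267261

−√(1/14) = -0.267261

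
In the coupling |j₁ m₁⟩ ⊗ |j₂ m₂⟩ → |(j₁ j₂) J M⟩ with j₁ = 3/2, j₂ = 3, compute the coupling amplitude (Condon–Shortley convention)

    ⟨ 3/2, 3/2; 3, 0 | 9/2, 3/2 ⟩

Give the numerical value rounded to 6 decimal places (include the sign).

+0.487950

triangle: 0!·3!·6!/10! = 4320/3628800
(j±m)!: 3!·0!·3!·3!·6!·3! = 933120
prefactor² = (2J+1)·Δ·N² = 77760/7
  k=0: +1/(0!·0!·0!·3!·3!·3!) = 1/216
Σ = 1/216  ⇒  CG² = 77760/7·1/216² = 5/21
CG = +√(5/21) = +0.487950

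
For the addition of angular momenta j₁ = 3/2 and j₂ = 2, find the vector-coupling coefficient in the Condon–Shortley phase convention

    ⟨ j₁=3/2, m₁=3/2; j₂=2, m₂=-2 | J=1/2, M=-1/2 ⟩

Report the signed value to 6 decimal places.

j₁+j₂−J=3  J+j₁−j₂=0  J−j₁+j₂=1  j₁+j₂+J+1=5
(j₁±m₁, j₂±m₂, J±M) = (3,0,0,4,0,1)
P² = 72/5
sum k=0..0:
  [0] +1/6 = 1/6
S = 1/6
C² = P²·S² = 2/5 ; C = +0.632456

+√(2/5) = +0.632456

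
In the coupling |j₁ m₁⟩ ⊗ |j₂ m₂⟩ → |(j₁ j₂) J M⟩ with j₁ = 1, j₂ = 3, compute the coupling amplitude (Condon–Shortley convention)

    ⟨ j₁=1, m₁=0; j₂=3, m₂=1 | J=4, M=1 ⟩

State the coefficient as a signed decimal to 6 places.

triangle: 0!×2!×6!/9! = 1440/362880
(j±m)!: 1!×1!×4!×2!×5!×3! = 34560
prefactor² = (2J+1)×Δ×N² = 8640/7
  k=0: +1/(0!×0!×1!×4!×1!×2!) = 1/48
Σ = 1/48  ⇒  CG² = 8640/7×1/48² = 15/28
CG = +√(15/28) = +0.731925

+√(15/28) ≈ +0.731925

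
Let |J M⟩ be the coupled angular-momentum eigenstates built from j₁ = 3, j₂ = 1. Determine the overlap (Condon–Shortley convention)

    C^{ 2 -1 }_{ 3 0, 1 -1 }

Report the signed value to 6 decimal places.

+0.377964  (= +√(1/7))

√[5·2!4!0!/7! · 3!3!0!2!1!3!] = √(144/7)
  +(−1)^0/∏(0,2,3,0,1,0)! = 1/12  (running 1/12)
⟨..|..⟩ = √(144/7)·(1/12) = +0.377964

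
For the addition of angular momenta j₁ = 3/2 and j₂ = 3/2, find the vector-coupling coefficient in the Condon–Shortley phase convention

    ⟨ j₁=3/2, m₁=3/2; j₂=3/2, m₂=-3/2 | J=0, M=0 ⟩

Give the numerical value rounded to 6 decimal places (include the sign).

+0.500000  (= +√(1/4))

√[1·3!0!0!/4! · 3!0!0!3!0!0!] = √(9)
  +(−1)^0/∏(0,3,0,0,0,0)! = 1/6  (running 1/6)
⟨..|..⟩ = √(9)·(1/6) = +0.500000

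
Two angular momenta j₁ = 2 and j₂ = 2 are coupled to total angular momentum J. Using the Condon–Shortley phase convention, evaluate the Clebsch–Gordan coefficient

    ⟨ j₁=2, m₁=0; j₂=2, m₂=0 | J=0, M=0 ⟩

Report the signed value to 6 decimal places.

√[1·4!0!0!/5! · 2!2!2!2!0!0!] = √(16/5)
  +(−1)^2/∏(2,2,0,0,0,0)! = 1/4  (running 1/4)
⟨..|..⟩ = √(16/5)·(1/4) = +0.447214

+0.447214  (= +√(1/5))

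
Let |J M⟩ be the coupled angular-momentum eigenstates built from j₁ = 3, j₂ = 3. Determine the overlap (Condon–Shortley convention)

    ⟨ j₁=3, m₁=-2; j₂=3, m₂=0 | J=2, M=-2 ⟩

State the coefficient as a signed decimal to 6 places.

j₁+j₂−J=4  J+j₁−j₂=2  J−j₁+j₂=2  j₁+j₂+J+1=9
(j₁±m₁, j₂±m₂, J±M) = (1,5,3,3,0,4)
P² = 960/7
sum k=3..3:
  [3] −1/24 = -1/24
S = -1/24
C² = P²·S² = 5/21 ; C = -0.487950

-0.487950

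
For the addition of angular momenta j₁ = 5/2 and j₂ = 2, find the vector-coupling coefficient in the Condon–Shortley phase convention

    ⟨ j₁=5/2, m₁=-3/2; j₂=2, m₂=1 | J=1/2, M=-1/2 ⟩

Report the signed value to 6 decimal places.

−√(4/15) ≈ -0.516398

triangle: 4!*1!*0!/6! = 24/720
(j±m)!: 1!*4!*3!*1!*0!*1! = 144
prefactor² = (2J+1)*Δ*N² = 48/5
  k=3: −1/(3!*1!*1!*0!*0!*0!) = -1/6
Σ = -1/6  ⇒  CG² = 48/5*(-1/6)² = 4/15
CG = −√(4/15) = -0.516398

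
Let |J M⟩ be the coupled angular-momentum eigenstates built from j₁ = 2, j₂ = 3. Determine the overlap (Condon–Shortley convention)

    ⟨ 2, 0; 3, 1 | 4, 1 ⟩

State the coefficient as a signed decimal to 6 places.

−√(3/28) ≈ -0.327327

√[9·1!3!5!/10! · 2!2!4!2!5!3!] = √(1728/7)
  +(−1)^0/∏(0,1,2,4,1,1)! = 1/48  (running 1/48)
  +(−1)^1/∏(1,0,1,3,2,2)! = -1/24  (running -1/48)
⟨..|..⟩ = √(1728/7)·(-1/48) = -0.327327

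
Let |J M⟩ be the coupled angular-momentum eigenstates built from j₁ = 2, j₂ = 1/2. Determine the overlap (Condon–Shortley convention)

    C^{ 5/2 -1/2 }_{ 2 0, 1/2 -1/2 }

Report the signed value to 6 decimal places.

+0.774597  (= +√(3/5))

triangle: 0!·4!·1!/6! = 24/720
(j±m)!: 2!·2!·0!·1!·2!·3! = 48
prefactor² = (2J+1)·Δ·N² = 48/5
  k=0: +1/(0!·0!·2!·0!·2!·1!) = 1/4
Σ = 1/4  ⇒  CG² = 48/5·1/4² = 3/5
CG = +√(3/5) = +0.774597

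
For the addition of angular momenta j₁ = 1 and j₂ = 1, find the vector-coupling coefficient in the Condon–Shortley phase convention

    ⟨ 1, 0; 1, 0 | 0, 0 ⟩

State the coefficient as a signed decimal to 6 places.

triangle: 2!*0!*0!/3! = 2/6
(j±m)!: 1!*1!*1!*1!*0!*0! = 1
prefactor² = (2J+1)*Δ*N² = 1/3
  k=1: −1/(1!*1!*0!*0!*0!*0!) = -1
Σ = -1  ⇒  CG² = 1/3*(-1)² = 1/3
CG = −√(1/3) = -0.577350

−√(1/3) = -0.577350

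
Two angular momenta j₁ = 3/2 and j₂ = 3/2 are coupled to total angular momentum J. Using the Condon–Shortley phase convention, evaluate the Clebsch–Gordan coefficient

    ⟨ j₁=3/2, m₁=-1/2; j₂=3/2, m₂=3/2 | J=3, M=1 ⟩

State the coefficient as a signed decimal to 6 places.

√[7·0!3!3!/7! · 1!2!3!0!4!2!] = √(144/5)
  +(−1)^0/∏(0,0,2,3,1,0)! = 1/12  (running 1/12)
⟨..|..⟩ = √(144/5)·(1/12) = +0.447214

+0.447214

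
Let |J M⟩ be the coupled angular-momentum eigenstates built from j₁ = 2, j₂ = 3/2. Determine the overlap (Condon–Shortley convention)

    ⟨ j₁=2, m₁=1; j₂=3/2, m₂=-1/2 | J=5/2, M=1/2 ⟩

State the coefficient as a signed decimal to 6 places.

+0.597614  (= +√(5/14))

j₁+j₂−J=1  J+j₁−j₂=3  J−j₁+j₂=2  j₁+j₂+J+1=7
(j₁±m₁, j₂±m₂, J±M) = (3,1,1,2,3,2)
P² = 72/35
sum k=0..1:
  [0] +1/2 = 1/2
  [1] −1/12 = -1/12
S = 5/12
C² = P²·S² = 5/14 ; C = +0.597614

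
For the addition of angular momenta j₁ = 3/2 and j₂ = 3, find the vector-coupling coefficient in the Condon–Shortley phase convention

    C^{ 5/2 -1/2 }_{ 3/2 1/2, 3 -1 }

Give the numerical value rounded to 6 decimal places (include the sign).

-0.119523  (= −√(1/70))

√[6·2!1!4!/8! · 2!1!2!4!2!3!] = √(288/35)
  +(−1)^0/∏(0,2,1,2,0,2)! = 1/8  (running 1/8)
  +(−1)^1/∏(1,1,0,1,1,3)! = -1/6  (running -1/24)
⟨..|..⟩ = √(288/35)·(-1/24) = -0.119523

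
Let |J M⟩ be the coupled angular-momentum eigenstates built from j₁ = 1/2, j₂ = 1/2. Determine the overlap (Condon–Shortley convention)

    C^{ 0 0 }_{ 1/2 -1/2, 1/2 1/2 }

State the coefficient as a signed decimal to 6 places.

−√(1/2) ≈ -0.707107

j₁+j₂−J=1  J+j₁−j₂=0  J−j₁+j₂=0  j₁+j₂+J+1=2
(j₁±m₁, j₂±m₂, J±M) = (0,1,1,0,0,0)
P² = 1/2
sum k=1..1:
  [1] −1/1 = -1
S = -1
C² = P²·S² = 1/2 ; C = -0.707107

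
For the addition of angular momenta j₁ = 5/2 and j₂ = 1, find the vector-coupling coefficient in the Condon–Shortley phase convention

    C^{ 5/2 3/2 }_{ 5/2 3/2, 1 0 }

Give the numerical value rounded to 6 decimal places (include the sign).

+√(9/35) ≈ +0.507093

triangle: 1!*4!*1!/7! = 24/5040
(j±m)!: 4!*1!*1!*1!*4!*1! = 576
prefactor² = (2J+1)*Δ*N² = 576/35
  k=0: +1/(0!*1!*1!*1!*3!*0!) = 1/6
  k=1: −1/(1!*0!*0!*0!*4!*1!) = -1/24
Σ = 1/8  ⇒  CG² = 576/35*1/8² = 9/35
CG = +√(9/35) = +0.507093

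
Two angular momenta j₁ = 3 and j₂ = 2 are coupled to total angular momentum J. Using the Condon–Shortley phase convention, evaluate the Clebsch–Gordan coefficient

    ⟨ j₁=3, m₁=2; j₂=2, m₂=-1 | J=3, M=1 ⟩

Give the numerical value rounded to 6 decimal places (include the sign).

j₁+j₂−J=2  J+j₁−j₂=4  J−j₁+j₂=2  j₁+j₂+J+1=9
(j₁±m₁, j₂±m₂, J±M) = (5,1,1,3,4,2)
P² = 64
sum k=0..1:
  [0] +1/12 = 1/12
  [1] −1/48 = -1/48
S = 1/16
C² = P²·S² = 1/4 ; C = +0.500000

+√(1/4) = +0.500000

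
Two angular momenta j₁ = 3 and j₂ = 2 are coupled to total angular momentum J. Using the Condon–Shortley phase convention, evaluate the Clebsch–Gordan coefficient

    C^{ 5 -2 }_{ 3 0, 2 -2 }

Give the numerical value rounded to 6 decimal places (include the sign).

triangle: 0!×6!×4!/11! = 17280/39916800
(j±m)!: 3!×3!×0!×4!×3!×7! = 26127360
prefactor² = (2J+1)×Δ×N² = 124416
  k=0: +1/(0!×0!×3!×0!×3!×4!) = 1/864
Σ = 1/864  ⇒  CG² = 124416×1/864² = 1/6
CG = +√(1/6) = +0.408248

+√(1/6) ≈ +0.408248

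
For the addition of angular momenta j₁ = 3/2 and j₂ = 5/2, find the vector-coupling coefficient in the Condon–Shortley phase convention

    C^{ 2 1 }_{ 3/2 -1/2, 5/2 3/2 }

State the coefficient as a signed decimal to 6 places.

+√(1/42) = +0.154303

√[5·2!1!3!/7! · 1!2!4!1!3!1!] = √(24/7)
  +(−1)^1/∏(1,1,1,3,0,0)! = -1/6  (running -1/6)
  +(−1)^2/∏(2,0,0,2,1,1)! = 1/4  (running 1/12)
⟨..|..⟩ = √(24/7)·(1/12) = +0.154303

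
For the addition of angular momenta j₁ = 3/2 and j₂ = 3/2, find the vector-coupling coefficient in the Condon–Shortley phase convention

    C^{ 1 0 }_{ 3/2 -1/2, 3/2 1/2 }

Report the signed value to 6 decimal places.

-0.223607

triangle: 2!·1!·1!/5! = 2/120
(j±m)!: 1!·2!·2!·1!·1!·1! = 4
prefactor² = (2J+1)·Δ·N² = 1/5
  k=1: −1/(1!·1!·1!·1!·0!·0!) = -1
  k=2: +1/(2!·0!·0!·0!·1!·1!) = 1/2
Σ = -1/2  ⇒  CG² = 1/5·(-1/2)² = 1/20
CG = −√(1/20) = -0.223607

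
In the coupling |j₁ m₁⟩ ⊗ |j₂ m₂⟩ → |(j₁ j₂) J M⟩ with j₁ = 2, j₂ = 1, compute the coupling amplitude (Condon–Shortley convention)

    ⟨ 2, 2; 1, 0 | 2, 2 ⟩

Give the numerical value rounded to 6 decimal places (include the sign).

j₁+j₂−J=1  J+j₁−j₂=3  J−j₁+j₂=1  j₁+j₂+J+1=6
(j₁±m₁, j₂±m₂, J±M) = (4,0,1,1,4,0)
P² = 24
sum k=0..0:
  [0] +1/6 = 1/6
S = 1/6
C² = P²·S² = 2/3 ; C = +0.816497

+√(2/3) = +0.816497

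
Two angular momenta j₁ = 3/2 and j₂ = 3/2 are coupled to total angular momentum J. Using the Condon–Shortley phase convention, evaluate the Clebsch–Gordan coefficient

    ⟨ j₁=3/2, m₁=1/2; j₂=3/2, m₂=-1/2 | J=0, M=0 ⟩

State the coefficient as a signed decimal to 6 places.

triangle: 3!×0!×0!/4! = 6/24
(j±m)!: 2!×1!×1!×2!×0!×0! = 4
prefactor² = (2J+1)×Δ×N² = 1
  k=1: −1/(1!×2!×0!×0!×0!×0!) = -1/2
Σ = -1/2  ⇒  CG² = 1×(-1/2)² = 1/4
CG = −√(1/4) = -0.500000

−√(1/4) = -0.500000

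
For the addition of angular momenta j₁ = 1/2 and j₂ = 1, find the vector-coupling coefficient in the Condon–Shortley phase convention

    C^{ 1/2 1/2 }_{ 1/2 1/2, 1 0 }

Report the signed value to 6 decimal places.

+√(1/3) = +0.577350

√[2·1!0!1!/3! · 1!0!1!1!1!0!] = √(1/3)
  +(−1)^0/∏(0,1,0,1,0,0)! = 1  (running 1)
⟨..|..⟩ = √(1/3)·(1) = +0.577350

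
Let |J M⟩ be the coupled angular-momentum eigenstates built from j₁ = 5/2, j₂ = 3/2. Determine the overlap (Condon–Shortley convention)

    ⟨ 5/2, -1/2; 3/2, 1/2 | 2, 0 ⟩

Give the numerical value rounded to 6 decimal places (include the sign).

−√(1/14) ≈ -0.267261

√[5·2!3!1!/7! · 2!3!2!1!2!2!] = √(8/7)
  +(−1)^1/∏(1,1,2,1,1,0)! = -1/2  (running -1/2)
  +(−1)^2/∏(2,0,1,0,2,1)! = 1/4  (running -1/4)
⟨..|..⟩ = √(8/7)·(-1/4) = -0.267261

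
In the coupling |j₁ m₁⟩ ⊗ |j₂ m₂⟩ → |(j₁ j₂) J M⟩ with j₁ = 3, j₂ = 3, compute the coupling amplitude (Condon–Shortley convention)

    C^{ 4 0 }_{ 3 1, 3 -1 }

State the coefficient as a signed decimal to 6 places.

√[9·2!4!4!/11! · 4!2!2!4!4!4!] = √(663552/1925)
  +(−1)^0/∏(0,2,2,2,2,2)! = 1/32  (running 1/32)
  +(−1)^1/∏(1,1,1,1,3,3)! = -1/36  (running 1/288)
  +(−1)^2/∏(2,0,0,0,4,4)! = 1/1152  (running 5/1152)
⟨..|..⟩ = √(663552/1925)·(5/1152) = +0.080582

+√(1/154) ≈ +0.080582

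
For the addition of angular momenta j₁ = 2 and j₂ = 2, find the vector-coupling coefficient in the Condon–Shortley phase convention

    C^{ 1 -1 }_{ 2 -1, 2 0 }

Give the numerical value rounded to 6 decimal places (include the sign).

triangle: 3!*1!*1!/6! = 6/720
(j±m)!: 1!*3!*2!*2!*0!*2! = 48
prefactor² = (2J+1)*Δ*N² = 6/5
  k=2: +1/(2!*1!*1!*0!*0!*1!) = 1/2
Σ = 1/2  ⇒  CG² = 6/5*1/2² = 3/10
CG = +√(3/10) = +0.547723

+√(3/10) ≈ +0.547723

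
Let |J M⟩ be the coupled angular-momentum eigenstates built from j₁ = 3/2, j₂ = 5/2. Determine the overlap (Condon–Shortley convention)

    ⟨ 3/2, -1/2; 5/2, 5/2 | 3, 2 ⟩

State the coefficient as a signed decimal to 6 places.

-0.645497

triangle: 1!*2!*4!/8! = 48/40320
(j±m)!: 1!*2!*5!*0!*5!*1! = 28800
prefactor² = (2J+1)*Δ*N² = 240
  k=1: −1/(1!*0!*1!*4!*1!*0!) = -1/24
Σ = -1/24  ⇒  CG² = 240*(-1/24)² = 5/12
CG = −√(5/12) = -0.645497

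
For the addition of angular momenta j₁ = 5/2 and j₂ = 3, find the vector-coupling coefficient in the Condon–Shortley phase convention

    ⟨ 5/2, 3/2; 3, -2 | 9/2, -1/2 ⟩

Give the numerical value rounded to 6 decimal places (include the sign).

+√(361/1386) = +0.510355

triangle: 1!*4!*5!/11! = 2880/39916800
(j±m)!: 4!*1!*1!*5!*4!*5! = 8294400
prefactor² = (2J+1)*Δ*N² = 460800/77
  k=0: +1/(0!*1!*1!*1!*3!*4!) = 1/144
  k=1: −1/(1!*0!*0!*0!*4!*5!) = -1/2880
Σ = 19/2880  ⇒  CG² = 460800/77*19/2880² = 361/1386
CG = +√(361/1386) = +0.510355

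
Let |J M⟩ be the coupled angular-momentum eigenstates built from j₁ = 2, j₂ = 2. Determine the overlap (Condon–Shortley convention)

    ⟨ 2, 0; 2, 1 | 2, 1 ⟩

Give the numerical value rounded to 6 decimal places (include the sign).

−√(1/14) ≈ -0.267261

j₁+j₂−J=2  J+j₁−j₂=2  J−j₁+j₂=2  j₁+j₂+J+1=7
(j₁±m₁, j₂±m₂, J±M) = (2,2,3,1,3,1)
P² = 8/7
sum k=1..2:
  [1] −1/2 = -1/2
  [2] +1/4 = 1/4
S = -1/4
C² = P²·S² = 1/14 ; C = -0.267261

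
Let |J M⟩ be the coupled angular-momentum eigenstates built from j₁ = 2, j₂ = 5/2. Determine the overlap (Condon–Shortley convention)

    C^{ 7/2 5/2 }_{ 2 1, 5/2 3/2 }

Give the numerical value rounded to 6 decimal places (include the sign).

√[8·1!3!4!/9! · 3!1!4!1!6!1!] = √(2304/7)
  +(−1)^0/∏(0,1,1,4,2,0)! = 1/48  (running 1/48)
  +(−1)^1/∏(1,0,0,3,3,1)! = -1/36  (running -1/144)
⟨..|..⟩ = √(2304/7)·(-1/144) = -0.125988

−√(1/63) = -0.125988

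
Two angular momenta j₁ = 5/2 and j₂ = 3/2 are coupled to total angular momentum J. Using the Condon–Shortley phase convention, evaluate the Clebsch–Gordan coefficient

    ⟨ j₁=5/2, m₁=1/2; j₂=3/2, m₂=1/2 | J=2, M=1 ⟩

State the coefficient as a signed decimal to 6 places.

j₁+j₂−J=2  J+j₁−j₂=3  J−j₁+j₂=1  j₁+j₂+J+1=7
(j₁±m₁, j₂±m₂, J±M) = (3,2,2,1,3,1)
P² = 12/7
sum k=1..2:
  [1] −1/2 = -1/2
  [2] +1/12 = 1/12
S = -5/12
C² = P²·S² = 25/84 ; C = -0.545545

−√(25/84) = -0.545545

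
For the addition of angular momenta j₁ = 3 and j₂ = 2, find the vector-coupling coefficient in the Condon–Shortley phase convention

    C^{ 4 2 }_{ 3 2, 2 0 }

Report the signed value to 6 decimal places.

triangle: 1!×5!×3!/10! = 720/3628800
(j±m)!: 5!×1!×2!×2!×6!×2! = 691200
prefactor² = (2J+1)×Δ×N² = 8640/7
  k=0: +1/(0!×1!×1!×2!×4!×1!) = 1/48
  k=1: −1/(1!×0!×0!×1!×5!×2!) = -1/240
Σ = 1/60  ⇒  CG² = 8640/7×1/60² = 12/35
CG = +√(12/35) = +0.585540

+√(12/35) ≈ +0.585540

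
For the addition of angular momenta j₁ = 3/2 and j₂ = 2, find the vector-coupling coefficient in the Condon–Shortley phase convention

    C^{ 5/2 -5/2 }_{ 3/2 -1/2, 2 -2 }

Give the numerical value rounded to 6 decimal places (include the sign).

triangle: 1!×2!×3!/7! = 12/5040
(j±m)!: 1!×2!×0!×4!×0!×5! = 5760
prefactor² = (2J+1)×Δ×N² = 576/7
  k=0: +1/(0!×1!×2!×0!×0!×3!) = 1/12
Σ = 1/12  ⇒  CG² = 576/7×1/12² = 4/7
CG = +√(4/7) = +0.755929

+√(4/7) = +0.755929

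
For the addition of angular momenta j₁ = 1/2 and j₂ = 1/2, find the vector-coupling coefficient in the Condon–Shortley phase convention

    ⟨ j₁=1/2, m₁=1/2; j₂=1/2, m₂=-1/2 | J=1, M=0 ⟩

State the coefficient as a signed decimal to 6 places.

j₁+j₂−J=0  J+j₁−j₂=1  J−j₁+j₂=1  j₁+j₂+J+1=3
(j₁±m₁, j₂±m₂, J±M) = (1,0,0,1,1,1)
P² = 1/2
sum k=0..0:
  [0] +1/1 = 1
S = 1
C² = P²·S² = 1/2 ; C = +0.707107

+0.707107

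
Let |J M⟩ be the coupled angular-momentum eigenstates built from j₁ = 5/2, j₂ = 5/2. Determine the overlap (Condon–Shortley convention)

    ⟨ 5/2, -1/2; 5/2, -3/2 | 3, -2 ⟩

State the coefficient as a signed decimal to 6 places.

√[7·2!3!3!/9! · 2!3!1!4!1!5!] = √(48)
  +(−1)^0/∏(0,2,3,1,0,2)! = 1/24  (running 1/24)
  +(−1)^1/∏(1,1,2,0,1,3)! = -1/12  (running -1/24)
⟨..|..⟩ = √(48)·(-1/24) = -0.288675

−√(1/12) ≈ -0.288675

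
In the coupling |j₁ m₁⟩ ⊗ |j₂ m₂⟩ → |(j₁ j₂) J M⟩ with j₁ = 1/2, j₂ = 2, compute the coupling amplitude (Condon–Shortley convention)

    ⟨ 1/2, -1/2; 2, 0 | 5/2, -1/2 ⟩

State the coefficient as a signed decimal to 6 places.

triangle: 0!×1!×4!/6! = 24/720
(j±m)!: 0!×1!×2!×2!×2!×3! = 48
prefactor² = (2J+1)×Δ×N² = 48/5
  k=0: +1/(0!×0!×1!×2!×0!×2!) = 1/4
Σ = 1/4  ⇒  CG² = 48/5×1/4² = 3/5
CG = +√(3/5) = +0.774597

+√(3/5) ≈ +0.774597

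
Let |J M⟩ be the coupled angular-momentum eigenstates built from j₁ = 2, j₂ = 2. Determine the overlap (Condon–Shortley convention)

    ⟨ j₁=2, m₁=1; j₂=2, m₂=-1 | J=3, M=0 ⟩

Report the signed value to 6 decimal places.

+√(2/5) ≈ +0.632456

triangle: 1!×3!×3!/8! = 36/40320
(j±m)!: 3!×1!×1!×3!×3!×3! = 1296
prefactor² = (2J+1)×Δ×N² = 81/10
  k=0: +1/(0!×1!×1!×1!×2!×2!) = 1/4
  k=1: −1/(1!×0!×0!×0!×3!×3!) = -1/36
Σ = 2/9  ⇒  CG² = 81/10×2/9² = 2/5
CG = +√(2/5) = +0.632456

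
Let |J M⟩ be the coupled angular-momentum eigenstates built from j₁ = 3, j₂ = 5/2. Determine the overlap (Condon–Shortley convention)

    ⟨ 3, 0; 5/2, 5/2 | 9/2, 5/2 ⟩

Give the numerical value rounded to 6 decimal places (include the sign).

-0.615457  (= −√(25/66))

j₁+j₂−J=1  J+j₁−j₂=5  J−j₁+j₂=4  j₁+j₂+J+1=11
(j₁±m₁, j₂±m₂, J±M) = (3,3,5,0,7,2)
P² = 345600/11
sum k=1..1:
  [1] −1/288 = -1/288
S = -1/288
C² = P²·S² = 25/66 ; C = -0.615457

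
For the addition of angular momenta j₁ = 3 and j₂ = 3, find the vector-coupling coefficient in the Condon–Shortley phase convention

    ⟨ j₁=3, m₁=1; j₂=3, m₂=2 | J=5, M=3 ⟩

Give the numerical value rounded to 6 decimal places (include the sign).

triangle: 1!·5!·5!/12! = 14400/479001600
(j±m)!: 4!·2!·5!·1!·8!·2! = 464486400
prefactor² = (2J+1)·Δ·N² = 153600
  k=0: +1/(0!·1!·2!·5!·3!·0!) = 1/1440
  k=1: −1/(1!·0!·1!·4!·4!·1!) = -1/576
Σ = -1/960  ⇒  CG² = 153600·(-1/960)² = 1/6
CG = −√(1/6) = -0.408248

−√(1/6) = -0.408248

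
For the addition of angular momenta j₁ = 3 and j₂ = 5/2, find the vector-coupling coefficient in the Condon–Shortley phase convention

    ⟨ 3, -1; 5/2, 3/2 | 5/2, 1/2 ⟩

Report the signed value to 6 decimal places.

triangle: 3!*3!*2!/9! = 72/362880
(j±m)!: 2!*4!*4!*1!*3!*2! = 13824
prefactor² = (2J+1)*Δ*N² = 576/35
  k=2: +1/(2!*1!*2!*2!*1!*0!) = 1/8
  k=3: −1/(3!*0!*1!*1!*2!*1!) = -1/12
Σ = 1/24  ⇒  CG² = 576/35*1/24² = 1/35
CG = +√(1/35) = +0.169031

+√(1/35) ≈ +0.169031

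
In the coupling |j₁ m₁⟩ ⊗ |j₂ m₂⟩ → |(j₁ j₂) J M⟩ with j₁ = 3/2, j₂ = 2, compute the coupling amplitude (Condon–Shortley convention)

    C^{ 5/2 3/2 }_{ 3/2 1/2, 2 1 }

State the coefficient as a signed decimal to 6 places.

√[6·1!2!3!/7! · 2!1!3!1!4!1!] = √(144/35)
  +(−1)^0/∏(0,1,1,3,1,0)! = 1/6  (running 1/6)
  +(−1)^1/∏(1,0,0,2,2,1)! = -1/4  (running -1/12)
⟨..|..⟩ = √(144/35)·(-1/12) = -0.169031

-0.169031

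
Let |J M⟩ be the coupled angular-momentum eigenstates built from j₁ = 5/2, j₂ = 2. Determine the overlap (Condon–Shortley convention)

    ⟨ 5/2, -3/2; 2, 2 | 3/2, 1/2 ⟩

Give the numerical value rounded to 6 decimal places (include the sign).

√[4·3!2!1!/7! · 1!4!4!0!2!1!] = √(384/35)
  +(−1)^3/∏(3,0,1,1,1,0)! = -1/6  (running -1/6)
⟨..|..⟩ = √(384/35)·(-1/6) = -0.552052

−√(32/105) ≈ -0.552052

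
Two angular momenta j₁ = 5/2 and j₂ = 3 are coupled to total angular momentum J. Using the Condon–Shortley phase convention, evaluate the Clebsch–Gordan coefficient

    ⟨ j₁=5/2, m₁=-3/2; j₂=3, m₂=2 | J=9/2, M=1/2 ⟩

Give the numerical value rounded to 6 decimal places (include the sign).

j₁+j₂−J=1  J+j₁−j₂=4  J−j₁+j₂=5  j₁+j₂+J+1=11
(j₁±m₁, j₂±m₂, J±M) = (1,4,5,1,5,4)
P² = 460800/77
sum k=0..1:
  [0] +1/2880 = 1/2880
  [1] −1/144 = -1/144
S = -19/2880
C² = P²·S² = 361/1386 ; C = -0.510355

−√(361/1386) ≈ -0.510355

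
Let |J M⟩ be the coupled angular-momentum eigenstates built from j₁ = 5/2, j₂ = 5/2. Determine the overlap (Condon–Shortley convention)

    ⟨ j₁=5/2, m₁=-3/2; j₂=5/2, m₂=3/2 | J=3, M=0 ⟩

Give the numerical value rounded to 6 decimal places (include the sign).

+0.521749  (= +√(49/180))

triangle: 2!×3!×3!/9! = 72/362880
(j±m)!: 1!×4!×4!×1!×3!×3! = 20736
prefactor² = (2J+1)×Δ×N² = 144/5
  k=1: −1/(1!×1!×3!×3!×0!×0!) = -1/36
  k=2: +1/(2!×0!×2!×2!×1!×1!) = 1/8
Σ = 7/72  ⇒  CG² = 144/5×7/72² = 49/180
CG = +√(49/180) = +0.521749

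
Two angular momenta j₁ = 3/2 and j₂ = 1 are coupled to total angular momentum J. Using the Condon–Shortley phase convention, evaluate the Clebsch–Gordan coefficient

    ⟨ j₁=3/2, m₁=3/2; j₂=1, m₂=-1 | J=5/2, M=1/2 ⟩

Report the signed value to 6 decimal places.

+√(1/10) = +0.316228

j₁+j₂−J=0  J+j₁−j₂=3  J−j₁+j₂=2  j₁+j₂+J+1=6
(j₁±m₁, j₂±m₂, J±M) = (3,0,0,2,3,2)
P² = 72/5
sum k=0..0:
  [0] +1/12 = 1/12
S = 1/12
C² = P²·S² = 1/10 ; C = +0.316228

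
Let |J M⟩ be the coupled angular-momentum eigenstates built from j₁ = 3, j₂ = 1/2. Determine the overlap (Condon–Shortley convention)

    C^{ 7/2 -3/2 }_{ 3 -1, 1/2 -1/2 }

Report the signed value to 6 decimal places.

+0.845154

j₁+j₂−J=0  J+j₁−j₂=6  J−j₁+j₂=1  j₁+j₂+J+1=8
(j₁±m₁, j₂±m₂, J±M) = (2,4,0,1,2,5)
P² = 11520/7
sum k=0..0:
  [0] +1/48 = 1/48
S = 1/48
C² = P²·S² = 5/7 ; C = +0.845154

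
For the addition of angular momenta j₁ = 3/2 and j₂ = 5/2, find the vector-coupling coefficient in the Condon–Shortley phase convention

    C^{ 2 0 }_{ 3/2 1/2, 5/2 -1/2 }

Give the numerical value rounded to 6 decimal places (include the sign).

√[5·2!1!3!/7! · 2!1!2!3!2!2!] = √(8/7)
  +(−1)^0/∏(0,2,1,2,0,1)! = 1/4  (running 1/4)
  +(−1)^1/∏(1,1,0,1,1,2)! = -1/2  (running -1/4)
⟨..|..⟩ = √(8/7)·(-1/4) = -0.267261

-0.267261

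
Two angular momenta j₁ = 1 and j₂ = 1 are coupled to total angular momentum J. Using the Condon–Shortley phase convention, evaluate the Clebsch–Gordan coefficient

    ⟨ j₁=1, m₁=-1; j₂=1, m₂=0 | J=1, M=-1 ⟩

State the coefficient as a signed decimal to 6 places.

triangle: 1!*1!*1!/4! = 1/24
(j±m)!: 0!*2!*1!*1!*0!*2! = 4
prefactor² = (2J+1)*Δ*N² = 1/2
  k=1: −1/(1!*0!*1!*0!*0!*1!) = -1
Σ = -1  ⇒  CG² = 1/2*(-1)² = 1/2
CG = −√(1/2) = -0.707107

-0.707107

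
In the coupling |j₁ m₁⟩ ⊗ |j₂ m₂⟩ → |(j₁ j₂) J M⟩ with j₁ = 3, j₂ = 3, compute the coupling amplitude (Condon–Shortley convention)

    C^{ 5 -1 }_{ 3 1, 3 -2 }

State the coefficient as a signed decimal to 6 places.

√[11·1!5!5!/12! · 4!2!1!5!4!6!] = √(230400/7)
  +(−1)^0/∏(0,1,2,1,3,4)! = 1/288  (running 1/288)
  +(−1)^1/∏(1,0,1,0,4,5)! = -1/2880  (running 1/320)
⟨..|..⟩ = √(230400/7)·(1/320) = +0.566947

+0.566947  (= +√(9/28))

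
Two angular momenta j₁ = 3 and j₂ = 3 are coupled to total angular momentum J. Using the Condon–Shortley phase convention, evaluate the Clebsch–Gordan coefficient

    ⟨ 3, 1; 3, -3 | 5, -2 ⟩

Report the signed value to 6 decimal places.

+0.408248

j₁+j₂−J=1  J+j₁−j₂=5  J−j₁+j₂=5  j₁+j₂+J+1=12
(j₁±m₁, j₂±m₂, J±M) = (4,2,0,6,3,7)
P² = 345600
sum k=0..0:
  [0] +1/1440 = 1/1440
S = 1/1440
C² = P²·S² = 1/6 ; C = +0.408248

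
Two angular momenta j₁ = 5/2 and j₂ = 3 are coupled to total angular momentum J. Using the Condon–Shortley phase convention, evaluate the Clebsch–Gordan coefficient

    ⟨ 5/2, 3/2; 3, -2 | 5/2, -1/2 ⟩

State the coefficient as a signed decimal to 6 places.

+√(1/14) ≈ +0.267261

j₁+j₂−J=3  J+j₁−j₂=2  J−j₁+j₂=3  j₁+j₂+J+1=9
(j₁±m₁, j₂±m₂, J±M) = (4,1,1,5,2,3)
P² = 288/7
sum k=0..1:
  [0] +1/12 = 1/12
  [1] −1/24 = -1/24
S = 1/24
C² = P²·S² = 1/14 ; C = +0.267261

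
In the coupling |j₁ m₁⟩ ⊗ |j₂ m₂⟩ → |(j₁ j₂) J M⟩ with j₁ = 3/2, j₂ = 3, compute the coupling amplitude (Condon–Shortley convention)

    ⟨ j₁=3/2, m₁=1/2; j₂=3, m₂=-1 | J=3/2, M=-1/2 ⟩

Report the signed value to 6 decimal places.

-0.585540  (= −√(12/35))

j₁+j₂−J=3  J+j₁−j₂=0  J−j₁+j₂=3  j₁+j₂+J+1=7
(j₁±m₁, j₂±m₂, J±M) = (2,1,2,4,1,2)
P² = 192/35
sum k=1..1:
  [1] −1/4 = -1/4
S = -1/4
C² = P²·S² = 12/35 ; C = -0.585540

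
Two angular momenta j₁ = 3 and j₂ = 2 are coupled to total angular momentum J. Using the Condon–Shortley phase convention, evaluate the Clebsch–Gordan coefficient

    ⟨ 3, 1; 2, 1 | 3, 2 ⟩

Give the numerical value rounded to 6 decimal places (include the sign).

√[7·2!4!2!/9! · 4!2!3!1!5!1!] = √(64)
  +(−1)^1/∏(1,1,1,2,3,0)! = -1/12  (running -1/12)
  +(−1)^2/∏(2,0,0,1,4,1)! = 1/48  (running -1/16)
⟨..|..⟩ = √(64)·(-1/16) = -0.500000

-0.500000  (= −√(1/4))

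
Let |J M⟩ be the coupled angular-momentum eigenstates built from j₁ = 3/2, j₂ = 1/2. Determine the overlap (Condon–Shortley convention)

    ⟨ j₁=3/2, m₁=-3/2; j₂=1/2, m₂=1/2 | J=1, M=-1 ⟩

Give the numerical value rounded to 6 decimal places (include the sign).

triangle: 1!*2!*0!/4! = 2/24
(j±m)!: 0!*3!*1!*0!*0!*2! = 12
prefactor² = (2J+1)*Δ*N² = 3
  k=1: −1/(1!*0!*2!*0!*0!*0!) = -1/2
Σ = -1/2  ⇒  CG² = 3*(-1/2)² = 3/4
CG = −√(3/4) = -0.866025

-0.866025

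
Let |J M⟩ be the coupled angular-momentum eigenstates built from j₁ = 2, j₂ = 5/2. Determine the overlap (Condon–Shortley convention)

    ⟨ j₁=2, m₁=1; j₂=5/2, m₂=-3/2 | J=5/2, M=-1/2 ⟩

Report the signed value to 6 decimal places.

√[6·2!2!3!/8! · 3!1!1!4!2!3!] = √(216/35)
  +(−1)^0/∏(0,2,1,1,1,2)! = 1/4  (running 1/4)
  +(−1)^1/∏(1,1,0,0,2,3)! = -1/12  (running 1/6)
⟨..|..⟩ = √(216/35)·(1/6) = +0.414039

+0.414039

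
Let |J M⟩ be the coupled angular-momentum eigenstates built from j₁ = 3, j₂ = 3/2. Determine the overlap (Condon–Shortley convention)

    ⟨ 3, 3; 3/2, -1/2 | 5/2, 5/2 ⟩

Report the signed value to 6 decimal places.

+0.731925  (= +√(15/28))

j₁+j₂−J=2  J+j₁−j₂=4  J−j₁+j₂=1  j₁+j₂+J+1=8
(j₁±m₁, j₂±m₂, J±M) = (6,0,1,2,5,0)
P² = 8640/7
sum k=0..0:
  [0] +1/48 = 1/48
S = 1/48
C² = P²·S² = 15/28 ; C = +0.731925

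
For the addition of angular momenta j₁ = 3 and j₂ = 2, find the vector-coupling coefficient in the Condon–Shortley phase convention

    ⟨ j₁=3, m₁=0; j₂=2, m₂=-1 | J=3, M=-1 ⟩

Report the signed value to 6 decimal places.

j₁+j₂−J=2  J+j₁−j₂=4  J−j₁+j₂=2  j₁+j₂+J+1=9
(j₁±m₁, j₂±m₂, J±M) = (3,3,1,3,2,4)
P² = 96/5
sum k=0..1:
  [0] +1/12 = 1/12
  [1] −1/8 = -1/8
S = -1/24
C² = P²·S² = 1/30 ; C = -0.182574

-0.182574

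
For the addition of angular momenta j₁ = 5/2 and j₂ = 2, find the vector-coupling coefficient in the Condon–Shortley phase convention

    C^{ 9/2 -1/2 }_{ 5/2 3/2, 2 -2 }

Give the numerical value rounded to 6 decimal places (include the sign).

√[10·0!5!4!/10! · 4!1!0!4!4!5!] = √(92160/7)
  +(−1)^0/∏(0,0,1,0,4,4)! = 1/576  (running 1/576)
⟨..|..⟩ = √(92160/7)·(1/576) = +0.199205

+0.199205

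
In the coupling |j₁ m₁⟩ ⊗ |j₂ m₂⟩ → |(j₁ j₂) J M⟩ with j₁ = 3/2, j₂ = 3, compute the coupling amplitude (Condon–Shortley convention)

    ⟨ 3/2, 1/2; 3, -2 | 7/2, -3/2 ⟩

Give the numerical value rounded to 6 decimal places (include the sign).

√[8·1!2!5!/9! · 2!1!1!5!2!5!] = √(6400/21)
  +(−1)^0/∏(0,1,1,1,1,4)! = 1/24  (running 1/24)
  +(−1)^1/∏(1,0,0,0,2,5)! = -1/240  (running 3/80)
⟨..|..⟩ = √(6400/21)·(3/80) = +0.654654

+√(3/7) = +0.654654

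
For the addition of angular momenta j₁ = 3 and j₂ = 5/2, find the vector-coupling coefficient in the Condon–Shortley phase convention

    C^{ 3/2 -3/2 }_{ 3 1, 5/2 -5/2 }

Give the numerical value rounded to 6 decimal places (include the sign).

+√(1/14) ≈ +0.267261

triangle: 4!*2!*1!/8! = 48/40320
(j±m)!: 4!*2!*0!*5!*0!*3! = 34560
prefactor² = (2J+1)*Δ*N² = 1152/7
  k=0: +1/(0!*4!*2!*0!*0!*1!) = 1/48
Σ = 1/48  ⇒  CG² = 1152/7*1/48² = 1/14
CG = +√(1/14) = +0.267261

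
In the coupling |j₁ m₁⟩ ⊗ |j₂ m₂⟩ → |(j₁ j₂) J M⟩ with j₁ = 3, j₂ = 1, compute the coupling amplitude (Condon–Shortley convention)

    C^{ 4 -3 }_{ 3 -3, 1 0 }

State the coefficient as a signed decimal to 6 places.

+0.500000

triangle: 0!×6!×2!/9! = 1440/362880
(j±m)!: 0!×6!×1!×1!×1!×7! = 3628800
prefactor² = (2J+1)×Δ×N² = 129600
  k=0: +1/(0!×0!×6!×1!×0!×1!) = 1/720
Σ = 1/720  ⇒  CG² = 129600×1/720² = 1/4
CG = +√(1/4) = +0.500000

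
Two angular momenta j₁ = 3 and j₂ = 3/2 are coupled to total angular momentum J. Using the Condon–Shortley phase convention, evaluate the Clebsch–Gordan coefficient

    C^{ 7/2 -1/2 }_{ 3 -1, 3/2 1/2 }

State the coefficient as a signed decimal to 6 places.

j₁+j₂−J=1  J+j₁−j₂=5  J−j₁+j₂=2  j₁+j₂+J+1=9
(j₁±m₁, j₂±m₂, J±M) = (2,4,2,1,3,4)
P² = 512/7
sum k=0..1:
  [0] +1/48 = 1/48
  [1] −1/12 = -1/12
S = -1/16
C² = P²·S² = 2/7 ; C = -0.534522

-0.534522  (= −√(2/7))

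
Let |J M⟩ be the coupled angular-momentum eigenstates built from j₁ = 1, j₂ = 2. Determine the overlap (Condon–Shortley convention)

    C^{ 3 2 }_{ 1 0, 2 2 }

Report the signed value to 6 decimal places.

triangle: 0!*2!*4!/7! = 48/5040
(j±m)!: 1!*1!*4!*0!*5!*1! = 2880
prefactor² = (2J+1)*Δ*N² = 192
  k=0: +1/(0!*0!*1!*4!*1!*0!) = 1/24
Σ = 1/24  ⇒  CG² = 192*1/24² = 1/3
CG = +√(1/3) = +0.577350

+√(1/3) ≈ +0.577350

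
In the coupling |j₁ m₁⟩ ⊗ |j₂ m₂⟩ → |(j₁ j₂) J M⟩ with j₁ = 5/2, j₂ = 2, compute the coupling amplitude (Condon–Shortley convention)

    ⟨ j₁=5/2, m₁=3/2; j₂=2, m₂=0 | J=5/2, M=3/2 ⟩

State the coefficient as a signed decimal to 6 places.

j₁+j₂−J=2  J+j₁−j₂=3  J−j₁+j₂=2  j₁+j₂+J+1=8
(j₁±m₁, j₂±m₂, J±M) = (4,1,2,2,4,1)
P² = 288/35
sum k=0..1:
  [0] +1/8 = 1/8
  [1] −1/6 = -1/6
S = -1/24
C² = P²·S² = 1/70 ; C = -0.119523

-0.119523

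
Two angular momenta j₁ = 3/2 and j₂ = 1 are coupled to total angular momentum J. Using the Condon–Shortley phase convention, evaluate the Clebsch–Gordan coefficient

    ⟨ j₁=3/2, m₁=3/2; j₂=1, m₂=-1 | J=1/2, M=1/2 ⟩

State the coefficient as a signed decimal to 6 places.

√[2·2!1!0!/4! · 3!0!0!2!1!0!] = √(2)
  +(−1)^0/∏(0,2,0,0,1,0)! = 1/2  (running 1/2)
⟨..|..⟩ = √(2)·(1/2) = +0.707107

+0.707107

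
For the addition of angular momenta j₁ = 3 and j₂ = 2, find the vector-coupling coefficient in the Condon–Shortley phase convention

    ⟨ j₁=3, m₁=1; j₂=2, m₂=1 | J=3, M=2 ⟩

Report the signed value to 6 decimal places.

triangle: 2!×4!×2!/9! = 96/362880
(j±m)!: 4!×2!×3!×1!×5!×1! = 34560
prefactor² = (2J+1)×Δ×N² = 64
  k=1: −1/(1!×1!×1!×2!×3!×0!) = -1/12
  k=2: +1/(2!×0!×0!×1!×4!×1!) = 1/48
Σ = -1/16  ⇒  CG² = 64×(-1/16)² = 1/4
CG = −√(1/4) = -0.500000

-0.500000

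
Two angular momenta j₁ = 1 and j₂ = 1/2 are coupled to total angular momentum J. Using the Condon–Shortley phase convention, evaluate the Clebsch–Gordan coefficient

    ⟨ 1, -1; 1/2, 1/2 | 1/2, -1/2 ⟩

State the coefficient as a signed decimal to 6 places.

−√(2/3) ≈ -0.816497

j₁+j₂−J=1  J+j₁−j₂=1  J−j₁+j₂=0  j₁+j₂+J+1=3
(j₁±m₁, j₂±m₂, J±M) = (0,2,1,0,0,1)
P² = 2/3
sum k=1..1:
  [1] −1/1 = -1
S = -1
C² = P²·S² = 2/3 ; C = -0.816497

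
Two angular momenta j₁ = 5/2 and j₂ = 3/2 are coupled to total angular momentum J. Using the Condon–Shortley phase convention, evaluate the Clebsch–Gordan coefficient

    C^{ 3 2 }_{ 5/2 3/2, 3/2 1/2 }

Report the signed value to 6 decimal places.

√[7·1!4!2!/8! · 4!1!2!1!5!1!] = √(48)
  +(−1)^0/∏(0,1,1,2,3,0)! = 1/12  (running 1/12)
  +(−1)^1/∏(1,0,0,1,4,1)! = -1/24  (running 1/24)
⟨..|..⟩ = √(48)·(1/24) = +0.288675

+0.288675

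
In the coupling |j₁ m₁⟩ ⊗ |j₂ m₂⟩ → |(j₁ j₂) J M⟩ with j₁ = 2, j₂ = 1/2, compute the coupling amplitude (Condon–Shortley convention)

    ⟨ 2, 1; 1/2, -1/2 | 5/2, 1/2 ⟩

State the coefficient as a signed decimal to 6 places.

+0.632456

triangle: 0!×4!×1!/6! = 24/720
(j±m)!: 3!×1!×0!×1!×3!×2! = 72
prefactor² = (2J+1)×Δ×N² = 72/5
  k=0: +1/(0!×0!×1!×0!×3!×1!) = 1/6
Σ = 1/6  ⇒  CG² = 72/5×1/6² = 2/5
CG = +√(2/5) = +0.632456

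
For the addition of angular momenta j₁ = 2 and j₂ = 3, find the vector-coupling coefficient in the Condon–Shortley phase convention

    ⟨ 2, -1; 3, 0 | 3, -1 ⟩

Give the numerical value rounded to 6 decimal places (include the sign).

-0.182574  (= −√(1/30))

√[7·2!2!4!/9! · 1!3!3!3!2!4!] = √(96/5)
  +(−1)^1/∏(1,1,2,2,0,2)! = -1/8  (running -1/8)
  +(−1)^2/∏(2,0,1,1,1,3)! = 1/12  (running -1/24)
⟨..|..⟩ = √(96/5)·(-1/24) = -0.182574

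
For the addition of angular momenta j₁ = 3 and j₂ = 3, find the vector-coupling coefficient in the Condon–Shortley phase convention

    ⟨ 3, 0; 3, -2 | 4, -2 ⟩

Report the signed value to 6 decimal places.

+√(3/154) ≈ +0.139573

j₁+j₂−J=2  J+j₁−j₂=4  J−j₁+j₂=4  j₁+j₂+J+1=11
(j₁±m₁, j₂±m₂, J±M) = (3,3,1,5,2,6)
P² = 124416/77
sum k=0..1:
  [0] +1/72 = 1/72
  [1] −1/96 = -1/96
S = 1/288
C² = P²·S² = 3/154 ; C = +0.139573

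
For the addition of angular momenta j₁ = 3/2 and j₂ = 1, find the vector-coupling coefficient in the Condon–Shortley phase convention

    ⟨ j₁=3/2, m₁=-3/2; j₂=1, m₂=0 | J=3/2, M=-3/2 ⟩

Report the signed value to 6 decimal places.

-0.774597  (= −√(3/5))

j₁+j₂−J=1  J+j₁−j₂=2  J−j₁+j₂=1  j₁+j₂+J+1=5
(j₁±m₁, j₂±m₂, J±M) = (0,3,1,1,0,3)
P² = 12/5
sum k=1..1:
  [1] −1/2 = -1/2
S = -1/2
C² = P²·S² = 3/5 ; C = -0.774597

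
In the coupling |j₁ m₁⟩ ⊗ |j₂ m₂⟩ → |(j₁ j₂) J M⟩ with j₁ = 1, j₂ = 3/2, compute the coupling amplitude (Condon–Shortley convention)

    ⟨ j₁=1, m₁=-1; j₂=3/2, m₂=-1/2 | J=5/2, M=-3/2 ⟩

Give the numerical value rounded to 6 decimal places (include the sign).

j₁+j₂−J=0  J+j₁−j₂=2  J−j₁+j₂=3  j₁+j₂+J+1=6
(j₁±m₁, j₂±m₂, J±M) = (0,2,1,2,1,4)
P² = 48/5
sum k=0..0:
  [0] +1/4 = 1/4
S = 1/4
C² = P²·S² = 3/5 ; C = +0.774597

+√(3/5) = +0.774597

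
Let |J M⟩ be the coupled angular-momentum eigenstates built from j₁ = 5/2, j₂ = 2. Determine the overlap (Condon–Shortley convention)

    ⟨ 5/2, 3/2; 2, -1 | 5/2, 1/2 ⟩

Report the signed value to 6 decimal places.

+√(6/35) = +0.414039

j₁+j₂−J=2  J+j₁−j₂=3  J−j₁+j₂=2  j₁+j₂+J+1=8
(j₁±m₁, j₂±m₂, J±M) = (4,1,1,3,3,2)
P² = 216/35
sum k=0..1:
  [0] +1/4 = 1/4
  [1] −1/12 = -1/12
S = 1/6
C² = P²·S² = 6/35 ; C = +0.414039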